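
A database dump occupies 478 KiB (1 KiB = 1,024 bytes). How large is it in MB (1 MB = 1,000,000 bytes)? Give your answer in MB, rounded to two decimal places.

478 KiB = 478 × 2^10 bytes = 489,472 bytes
1 MB = 1,000,000 bytes
489,472 / 1,000,000 = 0.49 MB

0.49 MB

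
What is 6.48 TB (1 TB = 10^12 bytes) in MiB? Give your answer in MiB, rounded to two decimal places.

6.48 TB × 1,000,000,000,000 bytes/TB = 6,480,000,000,000 bytes
1 MiB = 2^20 bytes = 1,048,576 bytes
6,480,000,000,000 / 1,048,576 = 6,179,809.57 MiB

6,179,809.57 MiB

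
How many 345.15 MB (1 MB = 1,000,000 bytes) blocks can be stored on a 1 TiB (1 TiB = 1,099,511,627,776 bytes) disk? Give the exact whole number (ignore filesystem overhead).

Capacity: 1 TiB = 1,099,511,627,776 bytes
Per item: 345.15 MB = 345,150,000 bytes
⌊1,099,511,627,776 / 345,150,000⌋ = 3,185

3,185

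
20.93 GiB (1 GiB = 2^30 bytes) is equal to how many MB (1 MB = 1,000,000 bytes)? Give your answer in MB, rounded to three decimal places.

20.93 GiB = 20.93 × 2^30 bytes = 22,473,416,376.32 bytes
1 MB = 1,000,000 bytes
22,473,416,376.32 / 1,000,000 = 22,473.416 MB

22,473.416 MB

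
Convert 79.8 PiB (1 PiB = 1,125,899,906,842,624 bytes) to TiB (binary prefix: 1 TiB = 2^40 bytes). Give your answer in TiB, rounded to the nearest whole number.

81,715 TiB

79.8 PiB = 79.8 × 2^50 bytes = 89,846,812,566,041,395.2 bytes
1 TiB = 1,099,511,627,776 bytes
89,846,812,566,041,395.2 / 1,099,511,627,776 = 81,715 TiB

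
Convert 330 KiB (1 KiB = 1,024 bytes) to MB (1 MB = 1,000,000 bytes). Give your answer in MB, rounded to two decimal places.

330 KiB × 1,024 bytes/KiB = 337,920 bytes
1 MB = 10^6 bytes = 1,000,000 bytes
337,920 / 1,000,000 = 0.34 MB

0.34 MB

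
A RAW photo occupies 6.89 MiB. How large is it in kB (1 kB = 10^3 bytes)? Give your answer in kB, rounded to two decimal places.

7,224.69 kB

6.89 MiB = 6.89 × 2^20 bytes = 7,224,688.64 bytes
1 kB = 10^3 bytes = 1,000 bytes
7,224,688.64 / 1,000 = 7,224.69 kB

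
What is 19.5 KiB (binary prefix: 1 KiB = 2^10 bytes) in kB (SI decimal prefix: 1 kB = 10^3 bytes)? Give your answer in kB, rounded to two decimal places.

19.5 KiB = 19.5 × 2^10 bytes = 19,968 bytes
1 kB = 1,000 bytes
19,968 / 1,000 = 19.97 kB

19.97 kB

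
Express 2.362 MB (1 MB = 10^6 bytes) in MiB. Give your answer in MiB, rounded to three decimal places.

2.362 MB = 2.362 × 10^6 bytes = 2,362,000 bytes
1 MiB = 1,048,576 bytes
2,362,000 / 1,048,576 = 2.253 MiB

2.253 MiB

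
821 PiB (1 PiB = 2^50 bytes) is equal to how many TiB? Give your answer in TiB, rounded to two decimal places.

821 PiB = 821 × 2^50 bytes = 924,363,823,517,794,304 bytes
1 TiB = 1,099,511,627,776 bytes
924,363,823,517,794,304 / 1,099,511,627,776 = 840,704.00 TiB

840,704.00 TiB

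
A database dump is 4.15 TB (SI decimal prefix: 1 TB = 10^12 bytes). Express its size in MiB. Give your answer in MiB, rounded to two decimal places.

4.15 TB = 4.15 × 10^12 bytes = 4,150,000,000,000 bytes
1 MiB = 2^20 bytes = 1,048,576 bytes
4,150,000,000,000 / 1,048,576 = 3,957,748.41 MiB

3,957,748.41 MiB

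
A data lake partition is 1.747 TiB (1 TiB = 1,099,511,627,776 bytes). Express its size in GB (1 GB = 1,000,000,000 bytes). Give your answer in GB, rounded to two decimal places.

1,920.85 GB

1.747 TiB × 1,099,511,627,776 bytes/TiB = 1,920,846,813,724.672 bytes
1 GB = 10^9 bytes = 1,000,000,000 bytes
1,920,846,813,724.672 / 1,000,000,000 = 1,920.85 GB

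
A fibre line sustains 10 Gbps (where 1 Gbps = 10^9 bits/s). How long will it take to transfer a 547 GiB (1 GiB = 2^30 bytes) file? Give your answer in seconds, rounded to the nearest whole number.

470 seconds

547 GiB = 587,336,777,728 bytes = 4,698,694,221,824 bits
10 Gbps = 10,000,000,000 bits/s
time = 4,698,694,221,824 / 10,000,000,000 = 470 s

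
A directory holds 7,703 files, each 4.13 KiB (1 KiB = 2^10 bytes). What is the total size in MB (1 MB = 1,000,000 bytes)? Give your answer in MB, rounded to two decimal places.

32.58 MB

Total = 7,703 × 4.13 KiB = 31813.39 KiB
= 31813.39 × 1,024 bytes = 32,576,911.36 bytes
1 MB = 1,000,000 bytes
32,576,911.36 / 1,000,000 = 32.58 MB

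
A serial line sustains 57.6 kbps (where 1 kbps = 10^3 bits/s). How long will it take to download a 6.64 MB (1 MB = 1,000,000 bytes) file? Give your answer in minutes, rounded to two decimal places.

6.64 MB = 6,640,000 bytes = 53,120,000 bits
57.6 kbps = 57,600 bits/s
time = 53,120,000 / 57,600 = 922.222 s
922.222 s / 60 = 15.37 minutes

15.37 minutes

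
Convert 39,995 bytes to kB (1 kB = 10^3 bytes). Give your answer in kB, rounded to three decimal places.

39,995 bytes given.
1 kB = 10^3 bytes = 1,000 bytes
39,995 / 1,000 = 39.995 kB

39.995 kB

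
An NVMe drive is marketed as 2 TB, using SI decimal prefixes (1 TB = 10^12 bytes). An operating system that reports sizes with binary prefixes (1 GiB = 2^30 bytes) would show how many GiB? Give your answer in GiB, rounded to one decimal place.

2 TB × 1,000,000,000,000 bytes/TB = 2,000,000,000,000 bytes
1 GiB = 2^30 bytes = 1,073,741,824 bytes
2,000,000,000,000 / 1,073,741,824 = 1,862.6 GiB

1,862.6 GiB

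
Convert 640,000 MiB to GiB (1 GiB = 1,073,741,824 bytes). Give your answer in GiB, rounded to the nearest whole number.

640,000 MiB × 1,048,576 bytes/MiB = 671,088,640,000 bytes
1 GiB = 2^30 bytes = 1,073,741,824 bytes
671,088,640,000 / 1,073,741,824 = 625 GiB

625 GiB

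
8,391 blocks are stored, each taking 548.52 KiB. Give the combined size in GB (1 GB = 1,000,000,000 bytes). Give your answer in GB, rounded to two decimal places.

Total = 8,391 × 548.52 KiB = 4602631.32 KiB
= 4602631.32 × 1,024 bytes = 4,713,094,471.68 bytes
1 GB = 1,000,000,000 bytes
4,713,094,471.68 / 1,000,000,000 = 4.71 GB

4.71 GB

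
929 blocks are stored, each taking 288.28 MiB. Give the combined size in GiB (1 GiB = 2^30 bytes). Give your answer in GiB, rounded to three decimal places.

Total = 929 × 288.28 MiB = 267812.12 MiB
= 267812.12 × 1,048,576 bytes = 280,821,361,541.12 bytes
1 GiB = 1,073,741,824 bytes
280,821,361,541.12 / 1,073,741,824 = 261.535 GiB

261.535 GiB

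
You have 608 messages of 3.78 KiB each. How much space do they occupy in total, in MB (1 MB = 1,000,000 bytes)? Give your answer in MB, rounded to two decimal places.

2.35 MB

Total = 608 × 3.78 KiB = 2298.24 KiB
= 2298.24 × 1,024 bytes = 2,353,397.76 bytes
1 MB = 1,000,000 bytes
2,353,397.76 / 1,000,000 = 2.35 MB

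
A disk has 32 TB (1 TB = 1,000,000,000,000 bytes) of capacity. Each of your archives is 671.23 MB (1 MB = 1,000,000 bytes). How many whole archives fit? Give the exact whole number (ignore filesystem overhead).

47,673

Capacity: 32 TB = 32,000,000,000,000 bytes
Per item: 671.23 MB = 671,230,000 bytes
⌊32,000,000,000,000 / 671,230,000⌋ = 47,673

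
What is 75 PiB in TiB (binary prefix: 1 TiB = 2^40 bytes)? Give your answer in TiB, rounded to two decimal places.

76,800.00 TiB

75 PiB × 1,125,899,906,842,624 bytes/PiB = 84,442,493,013,196,800 bytes
1 TiB = 2^40 bytes = 1,099,511,627,776 bytes
84,442,493,013,196,800 / 1,099,511,627,776 = 76,800.00 TiB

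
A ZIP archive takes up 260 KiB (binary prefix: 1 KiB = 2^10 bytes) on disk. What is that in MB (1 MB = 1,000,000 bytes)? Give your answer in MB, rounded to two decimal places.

0.27 MB

260 KiB × 1,024 bytes/KiB = 266,240 bytes
1 MB = 10^6 bytes = 1,000,000 bytes
266,240 / 1,000,000 = 0.27 MB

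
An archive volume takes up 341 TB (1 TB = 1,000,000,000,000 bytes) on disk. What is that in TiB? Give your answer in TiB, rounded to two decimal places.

310.14 TiB

341 TB × 1,000,000,000,000 bytes/TB = 341,000,000,000,000 bytes
1 TiB = 2^40 bytes = 1,099,511,627,776 bytes
341,000,000,000,000 / 1,099,511,627,776 = 310.14 TiB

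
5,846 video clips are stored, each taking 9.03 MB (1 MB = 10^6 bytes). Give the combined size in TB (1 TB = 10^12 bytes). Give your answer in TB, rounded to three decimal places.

Total = 5,846 × 9.03 MB = 52789.38 MB
= 52789.38 × 1,000,000 bytes = 52,789,380,000 bytes
1 TB = 1,000,000,000,000 bytes
52,789,380,000 / 1,000,000,000,000 = 0.053 TB

0.053 TB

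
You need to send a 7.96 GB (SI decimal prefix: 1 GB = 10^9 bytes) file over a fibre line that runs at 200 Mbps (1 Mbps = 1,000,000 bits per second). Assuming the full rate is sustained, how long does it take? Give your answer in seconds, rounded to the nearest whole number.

7.96 GB = 7,960,000,000 bytes = 63,680,000,000 bits
200 Mbps = 200,000,000 bits/s
time = 63,680,000,000 / 200,000,000 = 318 s

318 seconds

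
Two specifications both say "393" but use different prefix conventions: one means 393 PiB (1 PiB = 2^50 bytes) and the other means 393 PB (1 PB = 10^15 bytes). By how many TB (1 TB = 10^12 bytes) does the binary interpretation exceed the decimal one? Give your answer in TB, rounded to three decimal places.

393 PiB = 393 × 1,125,899,906,842,624 = 442,478,663,389,151,232 bytes
393 PB = 393 × 1,000,000,000,000,000 = 393,000,000,000,000,000 bytes
difference = 49,478,663,389,151,232 bytes
49,478,663,389,151,232 / 1,000,000,000,000 = 49,478.663 TB

49,478.663 TB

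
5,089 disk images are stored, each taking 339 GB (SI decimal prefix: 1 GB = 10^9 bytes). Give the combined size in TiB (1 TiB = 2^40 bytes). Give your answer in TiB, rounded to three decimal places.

Total = 5,089 × 339 GB = 1,725,171 GB
= 1,725,171 × 1,000,000,000 bytes = 1,725,171,000,000,000 bytes
1 TiB = 1,099,511,627,776 bytes
1,725,171,000,000,000 / 1,099,511,627,776 = 1,569.034 TiB

1,569.034 TiB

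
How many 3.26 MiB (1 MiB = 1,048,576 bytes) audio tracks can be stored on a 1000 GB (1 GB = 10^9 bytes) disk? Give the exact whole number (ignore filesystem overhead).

292,538

Capacity: 1000 GB = 1,000,000,000,000 bytes
Per item: 3.26 MiB = 3,418,357.76 bytes
⌊1,000,000,000,000 / 3,418,357.76⌋ = 292,538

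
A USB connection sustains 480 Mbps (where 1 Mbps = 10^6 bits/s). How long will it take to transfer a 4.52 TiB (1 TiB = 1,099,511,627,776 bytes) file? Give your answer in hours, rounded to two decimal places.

4.52 TiB = 4,969,792,557,547.52 bytes = 39,758,340,460,380.16 bits
480 Mbps = 480,000,000 bits/s
time = 39,758,340,460,380.16 / 480,000,000 = 82,829.8760 s
82,829.8760 s / 3600 = 23.01 hours

23.01 hours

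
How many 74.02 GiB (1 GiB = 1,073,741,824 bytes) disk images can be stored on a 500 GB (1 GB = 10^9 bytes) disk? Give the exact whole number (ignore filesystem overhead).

Capacity: 500 GB = 500,000,000,000 bytes
Per item: 74.02 GiB = 79,478,369,812.48 bytes
⌊500,000,000,000 / 79,478,369,812.48⌋ = 6

6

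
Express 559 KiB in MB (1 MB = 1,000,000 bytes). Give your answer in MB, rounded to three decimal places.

0.572 MB

559 KiB = 559 × 2^10 bytes = 572,416 bytes
1 MB = 1,000,000 bytes
572,416 / 1,000,000 = 0.572 MB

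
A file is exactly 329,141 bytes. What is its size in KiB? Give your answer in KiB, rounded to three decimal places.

321.427 KiB

329,141 bytes given.
1 KiB = 1,024 bytes
329,141 / 1,024 = 321.427 KiB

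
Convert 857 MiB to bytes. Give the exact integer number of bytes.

898,629,632 bytes

857 × 1,048,576 = 898,629,632 bytes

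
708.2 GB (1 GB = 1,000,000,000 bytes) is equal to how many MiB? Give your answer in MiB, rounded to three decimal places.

675,392.151 MiB

708.2 GB × 1,000,000,000 bytes/GB = 708,200,000,000 bytes
1 MiB = 1,048,576 bytes
708,200,000,000 / 1,048,576 = 675,392.151 MiB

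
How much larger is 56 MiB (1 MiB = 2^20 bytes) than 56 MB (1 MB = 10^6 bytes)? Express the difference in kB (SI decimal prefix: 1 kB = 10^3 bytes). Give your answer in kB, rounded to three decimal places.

2,720.256 kB

56 MiB = 56 × 1,048,576 = 58,720,256 bytes
56 MB = 56 × 1,000,000 = 56,000,000 bytes
difference = 2,720,256 bytes
2,720,256 / 1,000 = 2,720.256 kB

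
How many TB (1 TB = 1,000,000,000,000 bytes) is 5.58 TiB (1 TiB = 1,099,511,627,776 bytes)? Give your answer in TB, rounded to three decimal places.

6.135 TB

5.58 TiB = 5.58 × 2^40 bytes = 6,135,274,882,990.08 bytes
1 TB = 1,000,000,000,000 bytes
6,135,274,882,990.08 / 1,000,000,000,000 = 6.135 TB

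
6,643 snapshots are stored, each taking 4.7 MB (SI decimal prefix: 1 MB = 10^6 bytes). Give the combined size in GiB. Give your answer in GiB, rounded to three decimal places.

Total = 6,643 × 4.7 MB = 31222.1 MB
= 31222.1 × 1,000,000 bytes = 31,222,100,000 bytes
1 GiB = 1,073,741,824 bytes
31,222,100,000 / 1,073,741,824 = 29.078 GiB

29.078 GiB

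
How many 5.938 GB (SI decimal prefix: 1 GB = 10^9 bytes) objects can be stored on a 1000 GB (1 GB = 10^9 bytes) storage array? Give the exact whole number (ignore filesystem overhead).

Capacity: 1000 GB = 1,000,000,000,000 bytes
Per item: 5.938 GB = 5,938,000,000 bytes
⌊1,000,000,000,000 / 5,938,000,000⌋ = 168

168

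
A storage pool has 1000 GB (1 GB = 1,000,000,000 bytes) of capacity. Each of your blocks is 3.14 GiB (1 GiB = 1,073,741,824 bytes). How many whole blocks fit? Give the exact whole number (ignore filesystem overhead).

Capacity: 1000 GB = 1,000,000,000,000 bytes
Per item: 3.14 GiB = 3,371,549,327.36 bytes
⌊1,000,000,000,000 / 3,371,549,327.36⌋ = 296

296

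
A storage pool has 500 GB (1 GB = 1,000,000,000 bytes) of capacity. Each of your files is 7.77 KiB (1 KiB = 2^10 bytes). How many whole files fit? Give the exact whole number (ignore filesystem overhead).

Capacity: 500 GB = 500,000,000,000 bytes
Per item: 7.77 KiB = 7,956.48 bytes
⌊500,000,000,000 / 7,956.48⌋ = 62,841,859

62,841,859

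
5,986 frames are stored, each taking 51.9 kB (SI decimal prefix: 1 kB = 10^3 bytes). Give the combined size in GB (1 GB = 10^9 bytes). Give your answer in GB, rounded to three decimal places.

Total = 5,986 × 51.9 kB = 310673.4 kB
= 310673.4 × 1,000 bytes = 310,673,400 bytes
1 GB = 1,000,000,000 bytes
310,673,400 / 1,000,000,000 = 0.311 GB

0.311 GB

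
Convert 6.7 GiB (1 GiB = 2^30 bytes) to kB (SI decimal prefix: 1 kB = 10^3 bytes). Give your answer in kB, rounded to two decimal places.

7,194,070.22 kB

6.7 GiB = 6.7 × 2^30 bytes = 7,194,070,220.8 bytes
1 kB = 1,000 bytes
7,194,070,220.8 / 1,000 = 7,194,070.22 kB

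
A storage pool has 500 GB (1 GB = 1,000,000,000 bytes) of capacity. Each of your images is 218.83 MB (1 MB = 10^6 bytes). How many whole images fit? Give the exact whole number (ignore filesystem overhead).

Capacity: 500 GB = 500,000,000,000 bytes
Per item: 218.83 MB = 218,830,000 bytes
⌊500,000,000,000 / 218,830,000⌋ = 2,284

2,284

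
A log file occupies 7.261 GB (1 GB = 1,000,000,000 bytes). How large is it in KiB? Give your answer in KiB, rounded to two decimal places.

7,090,820.31 KiB

7.261 GB × 1,000,000,000 bytes/GB = 7,261,000,000 bytes
1 KiB = 1,024 bytes
7,261,000,000 / 1,024 = 7,090,820.31 KiB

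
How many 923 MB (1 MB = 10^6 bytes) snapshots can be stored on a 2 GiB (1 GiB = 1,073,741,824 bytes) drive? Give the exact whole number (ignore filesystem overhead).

2

Capacity: 2 GiB = 2,147,483,648 bytes
Per item: 923 MB = 923,000,000 bytes
⌊2,147,483,648 / 923,000,000⌋ = 2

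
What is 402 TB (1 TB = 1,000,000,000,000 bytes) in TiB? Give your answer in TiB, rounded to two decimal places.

365.62 TiB

402 TB = 402 × 10^12 bytes = 402,000,000,000,000 bytes
1 TiB = 2^40 bytes = 1,099,511,627,776 bytes
402,000,000,000,000 / 1,099,511,627,776 = 365.62 TiB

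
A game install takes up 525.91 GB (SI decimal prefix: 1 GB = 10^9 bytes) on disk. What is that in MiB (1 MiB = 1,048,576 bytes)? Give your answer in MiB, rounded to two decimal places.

501,546.86 MiB

525.91 GB = 525.91 × 10^9 bytes = 525,910,000,000 bytes
1 MiB = 2^20 bytes = 1,048,576 bytes
525,910,000,000 / 1,048,576 = 501,546.86 MiB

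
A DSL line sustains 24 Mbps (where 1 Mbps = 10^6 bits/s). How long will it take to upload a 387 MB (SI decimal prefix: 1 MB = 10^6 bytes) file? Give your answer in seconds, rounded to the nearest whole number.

129 seconds

387 MB = 387,000,000 bytes = 3,096,000,000 bits
24 Mbps = 24,000,000 bits/s
time = 3,096,000,000 / 24,000,000 = 129 s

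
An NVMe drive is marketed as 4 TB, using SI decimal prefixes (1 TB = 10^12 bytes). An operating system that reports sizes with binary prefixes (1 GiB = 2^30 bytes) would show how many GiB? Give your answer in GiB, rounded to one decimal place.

3,725.3 GiB

4 TB × 1,000,000,000,000 bytes/TB = 4,000,000,000,000 bytes
1 GiB = 1,073,741,824 bytes
4,000,000,000,000 / 1,073,741,824 = 3,725.3 GiB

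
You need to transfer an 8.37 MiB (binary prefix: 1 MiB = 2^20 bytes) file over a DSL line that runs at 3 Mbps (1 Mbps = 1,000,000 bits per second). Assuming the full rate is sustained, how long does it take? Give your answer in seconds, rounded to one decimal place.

23.4 seconds

8.37 MiB = 8,776,581.12 bytes = 70,212,648.96 bits
3 Mbps = 3,000,000 bits/s
time = 70,212,648.96 / 3,000,000 = 23.4 s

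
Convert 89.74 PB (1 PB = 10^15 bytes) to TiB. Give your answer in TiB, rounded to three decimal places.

81,618.055 TiB

89.74 PB = 89.74 × 10^15 bytes = 89,740,000,000,000,000 bytes
1 TiB = 1,099,511,627,776 bytes
89,740,000,000,000,000 / 1,099,511,627,776 = 81,618.055 TiB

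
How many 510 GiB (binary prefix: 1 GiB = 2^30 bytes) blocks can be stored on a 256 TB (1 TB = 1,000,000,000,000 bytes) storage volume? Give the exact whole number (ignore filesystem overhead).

Capacity: 256 TB = 256,000,000,000,000 bytes
Per item: 510 GiB = 547,608,330,240 bytes
⌊256,000,000,000,000 / 547,608,330,240⌋ = 467

467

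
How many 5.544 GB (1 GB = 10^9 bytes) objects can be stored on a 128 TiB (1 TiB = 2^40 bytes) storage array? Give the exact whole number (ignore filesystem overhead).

25,385

Capacity: 128 TiB = 140,737,488,355,328 bytes
Per item: 5.544 GB = 5,544,000,000 bytes
⌊140,737,488,355,328 / 5,544,000,000⌋ = 25,385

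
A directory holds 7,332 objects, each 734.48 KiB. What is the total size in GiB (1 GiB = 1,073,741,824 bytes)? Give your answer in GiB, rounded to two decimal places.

Total = 7,332 × 734.48 KiB = 5385207.36 KiB
= 5385207.36 × 1,024 bytes = 5,514,452,336.64 bytes
1 GiB = 1,073,741,824 bytes
5,514,452,336.64 / 1,073,741,824 = 5.14 GiB

5.14 GiB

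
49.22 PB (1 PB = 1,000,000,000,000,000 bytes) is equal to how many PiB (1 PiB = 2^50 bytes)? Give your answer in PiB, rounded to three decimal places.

43.716 PiB

49.22 PB = 49.22 × 10^15 bytes = 49,220,000,000,000,000 bytes
1 PiB = 1,125,899,906,842,624 bytes
49,220,000,000,000,000 / 1,125,899,906,842,624 = 43.716 PiB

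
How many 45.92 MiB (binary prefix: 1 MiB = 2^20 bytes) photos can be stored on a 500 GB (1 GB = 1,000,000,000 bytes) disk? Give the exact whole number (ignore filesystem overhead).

Capacity: 500 GB = 500,000,000,000 bytes
Per item: 45.92 MiB = 48,150,609.92 bytes
⌊500,000,000,000 / 48,150,609.92⌋ = 10,384

10,384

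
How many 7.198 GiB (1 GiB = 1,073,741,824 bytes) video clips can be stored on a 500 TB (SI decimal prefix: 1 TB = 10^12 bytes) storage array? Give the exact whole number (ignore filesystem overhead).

Capacity: 500 TB = 500,000,000,000,000 bytes
Per item: 7.198 GiB = 7,728,793,649.152 bytes
⌊500,000,000,000,000 / 7,728,793,649.152⌋ = 64,693

64,693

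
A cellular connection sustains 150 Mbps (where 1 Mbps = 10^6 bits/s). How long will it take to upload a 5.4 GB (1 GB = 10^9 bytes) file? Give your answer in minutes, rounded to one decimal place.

4.8 minutes

5.4 GB = 5,400,000,000 bytes = 43,200,000,000 bits
150 Mbps = 150,000,000 bits/s
time = 43,200,000,000 / 150,000,000 = 288.00 s
288.00 s / 60 = 4.8 minutes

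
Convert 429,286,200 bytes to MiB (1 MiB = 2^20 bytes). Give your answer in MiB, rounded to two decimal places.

409.40 MiB

429,286,200 bytes given.
1 MiB = 2^20 bytes = 1,048,576 bytes
429,286,200 / 1,048,576 = 409.40 MiB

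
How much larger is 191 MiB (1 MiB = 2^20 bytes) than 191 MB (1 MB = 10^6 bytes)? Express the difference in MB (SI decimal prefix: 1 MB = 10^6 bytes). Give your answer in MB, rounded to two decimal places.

191 MiB = 191 × 1,048,576 = 200,278,016 bytes
191 MB = 191 × 1,000,000 = 191,000,000 bytes
difference = 9,278,016 bytes
9,278,016 / 1,000,000 = 9.28 MB

9.28 MB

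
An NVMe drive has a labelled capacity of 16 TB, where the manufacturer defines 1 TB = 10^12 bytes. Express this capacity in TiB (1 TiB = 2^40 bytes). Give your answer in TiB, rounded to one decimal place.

16 TB × 1,000,000,000,000 bytes/TB = 16,000,000,000,000 bytes
1 TiB = 1,099,511,627,776 bytes
16,000,000,000,000 / 1,099,511,627,776 = 14.6 TiB

14.6 TiB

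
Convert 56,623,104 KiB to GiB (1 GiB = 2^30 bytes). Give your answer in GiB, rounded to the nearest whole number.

56,623,104 KiB × 1,024 bytes/KiB = 57,982,058,496 bytes
1 GiB = 2^30 bytes = 1,073,741,824 bytes
57,982,058,496 / 1,073,741,824 = 54 GiB

54 GiB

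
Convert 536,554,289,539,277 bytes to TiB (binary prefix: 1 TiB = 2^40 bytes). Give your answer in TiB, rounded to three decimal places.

487.993 TiB

536,554,289,539,277 bytes given.
1 TiB = 2^40 bytes = 1,099,511,627,776 bytes
536,554,289,539,277 / 1,099,511,627,776 = 487.993 TiB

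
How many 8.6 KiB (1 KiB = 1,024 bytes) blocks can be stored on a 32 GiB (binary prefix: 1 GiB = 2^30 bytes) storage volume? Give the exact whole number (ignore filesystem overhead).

3,901,678

Capacity: 32 GiB = 34,359,738,368 bytes
Per item: 8.6 KiB = 8,806.4 bytes
⌊34,359,738,368 / 8,806.4⌋ = 3,901,678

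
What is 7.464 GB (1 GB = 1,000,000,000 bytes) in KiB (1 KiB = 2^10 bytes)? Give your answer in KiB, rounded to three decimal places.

7.464 GB × 1,000,000,000 bytes/GB = 7,464,000,000 bytes
1 KiB = 2^10 bytes = 1,024 bytes
7,464,000,000 / 1,024 = 7,289,062.500 KiB

7,289,062.500 KiB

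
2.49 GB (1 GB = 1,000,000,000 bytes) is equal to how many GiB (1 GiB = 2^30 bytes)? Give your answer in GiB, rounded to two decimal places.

2.32 GiB

2.49 GB × 1,000,000,000 bytes/GB = 2,490,000,000 bytes
1 GiB = 2^30 bytes = 1,073,741,824 bytes
2,490,000,000 / 1,073,741,824 = 2.32 GiB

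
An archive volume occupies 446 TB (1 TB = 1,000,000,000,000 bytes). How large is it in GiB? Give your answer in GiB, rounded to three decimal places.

446 TB = 446 × 10^12 bytes = 446,000,000,000,000 bytes
1 GiB = 2^30 bytes = 1,073,741,824 bytes
446,000,000,000,000 / 1,073,741,824 = 415,369.868 GiB

415,369.868 GiB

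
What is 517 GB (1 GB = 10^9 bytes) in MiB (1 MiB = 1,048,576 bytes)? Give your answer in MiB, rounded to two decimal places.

517 GB × 1,000,000,000 bytes/GB = 517,000,000,000 bytes
1 MiB = 1,048,576 bytes
517,000,000,000 / 1,048,576 = 493,049.62 MiB

493,049.62 MiB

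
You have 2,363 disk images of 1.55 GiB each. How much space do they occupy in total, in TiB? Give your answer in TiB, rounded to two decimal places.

Total = 2,363 × 1.55 GiB = 3662.65 GiB
= 3662.65 × 1,073,741,824 bytes = 3,932,740,491,673.6 bytes
1 TiB = 1,099,511,627,776 bytes
3,932,740,491,673.6 / 1,099,511,627,776 = 3.58 TiB

3.58 TiB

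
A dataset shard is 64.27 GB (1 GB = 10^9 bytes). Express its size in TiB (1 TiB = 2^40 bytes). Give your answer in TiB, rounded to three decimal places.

0.058 TiB

64.27 GB = 64.27 × 10^9 bytes = 64,270,000,000 bytes
1 TiB = 2^40 bytes = 1,099,511,627,776 bytes
64,270,000,000 / 1,099,511,627,776 = 0.058 TiB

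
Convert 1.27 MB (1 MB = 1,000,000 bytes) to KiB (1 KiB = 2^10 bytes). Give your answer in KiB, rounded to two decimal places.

1.27 MB × 1,000,000 bytes/MB = 1,270,000 bytes
1 KiB = 2^10 bytes = 1,024 bytes
1,270,000 / 1,024 = 1,240.23 KiB

1,240.23 KiB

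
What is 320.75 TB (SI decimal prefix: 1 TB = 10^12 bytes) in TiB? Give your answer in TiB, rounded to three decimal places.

320.75 TB = 320.75 × 10^12 bytes = 320,750,000,000,000 bytes
1 TiB = 1,099,511,627,776 bytes
320,750,000,000,000 / 1,099,511,627,776 = 291.720 TiB

291.720 TiB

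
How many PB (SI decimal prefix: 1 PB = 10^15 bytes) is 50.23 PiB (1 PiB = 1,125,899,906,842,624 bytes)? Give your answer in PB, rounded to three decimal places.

50.23 PiB = 50.23 × 2^50 bytes = 56,553,952,320,705,003.52 bytes
1 PB = 10^15 bytes = 1,000,000,000,000,000 bytes
56,553,952,320,705,003.52 / 1,000,000,000,000,000 = 56.554 PB

56.554 PB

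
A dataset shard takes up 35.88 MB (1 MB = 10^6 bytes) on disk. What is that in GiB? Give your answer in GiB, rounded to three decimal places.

35.88 MB = 35.88 × 10^6 bytes = 35,880,000 bytes
1 GiB = 2^30 bytes = 1,073,741,824 bytes
35,880,000 / 1,073,741,824 = 0.033 GiB

0.033 GiB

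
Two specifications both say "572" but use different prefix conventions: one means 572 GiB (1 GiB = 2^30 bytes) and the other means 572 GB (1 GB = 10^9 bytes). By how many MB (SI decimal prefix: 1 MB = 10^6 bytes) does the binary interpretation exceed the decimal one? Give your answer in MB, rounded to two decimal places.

42,180.32 MB

572 GiB = 572 × 1,073,741,824 = 614,180,323,328 bytes
572 GB = 572 × 1,000,000,000 = 572,000,000,000 bytes
difference = 42,180,323,328 bytes
42,180,323,328 / 1,000,000 = 42,180.32 MB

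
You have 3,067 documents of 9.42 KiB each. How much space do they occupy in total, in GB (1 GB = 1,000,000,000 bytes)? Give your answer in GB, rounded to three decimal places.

0.030 GB

Total = 3,067 × 9.42 KiB = 28891.14 KiB
= 28891.14 × 1,024 bytes = 29,584,527.36 bytes
1 GB = 1,000,000,000 bytes
29,584,527.36 / 1,000,000,000 = 0.030 GB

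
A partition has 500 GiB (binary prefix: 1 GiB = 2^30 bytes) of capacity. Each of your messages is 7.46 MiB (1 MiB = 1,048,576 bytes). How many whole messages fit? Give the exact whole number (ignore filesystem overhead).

68,632

Capacity: 500 GiB = 536,870,912,000 bytes
Per item: 7.46 MiB = 7,822,376.96 bytes
⌊536,870,912,000 / 7,822,376.96⌋ = 68,632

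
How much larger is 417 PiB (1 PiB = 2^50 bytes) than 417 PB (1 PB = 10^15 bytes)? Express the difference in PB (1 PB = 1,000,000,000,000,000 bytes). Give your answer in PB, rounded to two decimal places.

52.50 PB

417 PiB = 417 × 1,125,899,906,842,624 = 469,500,261,153,374,208 bytes
417 PB = 417 × 1,000,000,000,000,000 = 417,000,000,000,000,000 bytes
difference = 52,500,261,153,374,208 bytes
52,500,261,153,374,208 / 1,000,000,000,000,000 = 52.50 PB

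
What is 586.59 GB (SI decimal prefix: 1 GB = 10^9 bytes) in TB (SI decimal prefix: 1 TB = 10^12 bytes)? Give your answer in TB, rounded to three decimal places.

586.59 GB = 586.59 × 10^9 bytes = 586,590,000,000 bytes
1 TB = 1,000,000,000,000 bytes
586,590,000,000 / 1,000,000,000,000 = 0.587 TB

0.587 TB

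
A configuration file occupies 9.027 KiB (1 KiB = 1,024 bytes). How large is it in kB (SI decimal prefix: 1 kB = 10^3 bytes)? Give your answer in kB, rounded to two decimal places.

9.027 KiB = 9.027 × 2^10 bytes = 9,243.648 bytes
1 kB = 10^3 bytes = 1,000 bytes
9,243.648 / 1,000 = 9.24 kB

9.24 kB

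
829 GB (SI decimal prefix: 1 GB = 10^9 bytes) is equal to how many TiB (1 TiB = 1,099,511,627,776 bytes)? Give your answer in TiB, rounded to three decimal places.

0.754 TiB

829 GB × 1,000,000,000 bytes/GB = 829,000,000,000 bytes
1 TiB = 2^40 bytes = 1,099,511,627,776 bytes
829,000,000,000 / 1,099,511,627,776 = 0.754 TiB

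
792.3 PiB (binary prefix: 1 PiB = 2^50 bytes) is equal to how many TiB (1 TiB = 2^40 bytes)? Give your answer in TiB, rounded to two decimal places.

811,315.20 TiB

792.3 PiB = 792.3 × 2^50 bytes = 892,050,496,191,410,995.2 bytes
1 TiB = 2^40 bytes = 1,099,511,627,776 bytes
892,050,496,191,410,995.2 / 1,099,511,627,776 = 811,315.20 TiB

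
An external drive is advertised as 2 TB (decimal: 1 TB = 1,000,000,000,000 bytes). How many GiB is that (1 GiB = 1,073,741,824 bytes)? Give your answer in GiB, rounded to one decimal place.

2 TB × 1,000,000,000,000 bytes/TB = 2,000,000,000,000 bytes
1 GiB = 1,073,741,824 bytes
2,000,000,000,000 / 1,073,741,824 = 1,862.6 GiB

1,862.6 GiB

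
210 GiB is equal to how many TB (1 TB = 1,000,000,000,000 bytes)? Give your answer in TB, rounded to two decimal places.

0.23 TB

210 GiB = 210 × 2^30 bytes = 225,485,783,040 bytes
1 TB = 10^12 bytes = 1,000,000,000,000 bytes
225,485,783,040 / 1,000,000,000,000 = 0.23 TB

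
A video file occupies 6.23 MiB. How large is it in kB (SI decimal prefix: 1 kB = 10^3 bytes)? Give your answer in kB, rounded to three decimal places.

6.23 MiB = 6.23 × 2^20 bytes = 6,532,628.48 bytes
1 kB = 1,000 bytes
6,532,628.48 / 1,000 = 6,532.628 kB

6,532.628 kB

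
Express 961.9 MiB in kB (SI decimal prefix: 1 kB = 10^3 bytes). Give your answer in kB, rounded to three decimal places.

961.9 MiB = 961.9 × 2^20 bytes = 1,008,625,254.4 bytes
1 kB = 10^3 bytes = 1,000 bytes
1,008,625,254.4 / 1,000 = 1,008,625.254 kB

1,008,625.254 kB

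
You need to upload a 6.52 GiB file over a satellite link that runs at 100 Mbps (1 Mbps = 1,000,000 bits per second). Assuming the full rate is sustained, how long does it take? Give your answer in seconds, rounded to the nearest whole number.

560 seconds

6.52 GiB = 7,000,796,692.48 bytes = 56,006,373,539.84 bits
100 Mbps = 100,000,000 bits/s
time = 56,006,373,539.84 / 100,000,000 = 560 s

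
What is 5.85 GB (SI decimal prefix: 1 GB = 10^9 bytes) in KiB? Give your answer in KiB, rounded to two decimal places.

5.85 GB = 5.85 × 10^9 bytes = 5,850,000,000 bytes
1 KiB = 2^10 bytes = 1,024 bytes
5,850,000,000 / 1,024 = 5,712,890.63 KiB

5,712,890.63 KiB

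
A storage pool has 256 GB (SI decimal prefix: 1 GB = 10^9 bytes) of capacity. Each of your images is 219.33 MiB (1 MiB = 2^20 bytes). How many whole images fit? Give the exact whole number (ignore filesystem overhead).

1,113

Capacity: 256 GB = 256,000,000,000 bytes
Per item: 219.33 MiB = 229,984,174.08 bytes
⌊256,000,000,000 / 229,984,174.08⌋ = 1,113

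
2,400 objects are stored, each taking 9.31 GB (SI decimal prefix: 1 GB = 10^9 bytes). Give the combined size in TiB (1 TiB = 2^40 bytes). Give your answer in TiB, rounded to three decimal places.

20.322 TiB

Total = 2,400 × 9.31 GB = 22,344 GB
= 22,344 × 1,000,000,000 bytes = 22,344,000,000,000 bytes
1 TiB = 1,099,511,627,776 bytes
22,344,000,000,000 / 1,099,511,627,776 = 20.322 TiB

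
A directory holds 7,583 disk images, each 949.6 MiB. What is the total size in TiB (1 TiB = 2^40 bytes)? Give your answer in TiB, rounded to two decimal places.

Total = 7,583 × 949.6 MiB = 7200816.8 MiB
= 7200816.8 × 1,048,576 bytes = 7,550,603,676,876.8 bytes
1 TiB = 1,099,511,627,776 bytes
7,550,603,676,876.8 / 1,099,511,627,776 = 6.87 TiB

6.87 TiB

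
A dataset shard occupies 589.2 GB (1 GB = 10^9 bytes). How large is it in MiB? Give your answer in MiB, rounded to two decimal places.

561,904.91 MiB

589.2 GB × 1,000,000,000 bytes/GB = 589,200,000,000 bytes
1 MiB = 1,048,576 bytes
589,200,000,000 / 1,048,576 = 561,904.91 MiB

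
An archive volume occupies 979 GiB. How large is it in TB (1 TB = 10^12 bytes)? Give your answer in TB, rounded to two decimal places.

979 GiB × 1,073,741,824 bytes/GiB = 1,051,193,245,696 bytes
1 TB = 10^12 bytes = 1,000,000,000,000 bytes
1,051,193,245,696 / 1,000,000,000,000 = 1.05 TB

1.05 TB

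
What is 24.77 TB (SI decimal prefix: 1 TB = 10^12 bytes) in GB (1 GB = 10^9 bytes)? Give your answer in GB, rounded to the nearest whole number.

24.77 TB × 1,000,000,000,000 bytes/TB = 24,770,000,000,000 bytes
1 GB = 1,000,000,000 bytes
24,770,000,000,000 / 1,000,000,000 = 24,770 GB

24,770 GB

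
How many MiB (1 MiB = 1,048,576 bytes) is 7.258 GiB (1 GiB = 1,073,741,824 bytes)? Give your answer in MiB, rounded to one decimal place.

7,432.2 MiB

7.258 GiB = 7.258 × 2^30 bytes = 7,793,218,158.592 bytes
1 MiB = 1,048,576 bytes
7,793,218,158.592 / 1,048,576 = 7,432.2 MiB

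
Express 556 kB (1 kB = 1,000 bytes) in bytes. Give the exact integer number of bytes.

556,000 bytes

556 × 1,000 = 556,000 bytes  (1 kB = 10^3 bytes)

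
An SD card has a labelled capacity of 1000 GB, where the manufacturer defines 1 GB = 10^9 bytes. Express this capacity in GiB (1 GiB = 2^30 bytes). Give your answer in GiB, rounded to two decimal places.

931.32 GiB

1000 GB × 1,000,000,000 bytes/GB = 1,000,000,000,000 bytes
1 GiB = 2^30 bytes = 1,073,741,824 bytes
1,000,000,000,000 / 1,073,741,824 = 931.32 GiB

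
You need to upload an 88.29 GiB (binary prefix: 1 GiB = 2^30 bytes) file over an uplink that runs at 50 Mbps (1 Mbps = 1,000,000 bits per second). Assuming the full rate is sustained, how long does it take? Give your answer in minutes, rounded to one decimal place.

252.8 minutes

88.29 GiB = 94,800,665,640.96 bytes = 758,405,325,127.68 bits
50 Mbps = 50,000,000 bits/s
time = 758,405,325,127.68 / 50,000,000 = 15,168.11 s
15,168.11 s / 60 = 252.8 minutes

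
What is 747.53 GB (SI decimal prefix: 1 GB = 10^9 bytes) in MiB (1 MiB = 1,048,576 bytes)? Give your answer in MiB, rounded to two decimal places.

747.53 GB = 747.53 × 10^9 bytes = 747,530,000,000 bytes
1 MiB = 1,048,576 bytes
747,530,000,000 / 1,048,576 = 712,900.16 MiB

712,900.16 MiB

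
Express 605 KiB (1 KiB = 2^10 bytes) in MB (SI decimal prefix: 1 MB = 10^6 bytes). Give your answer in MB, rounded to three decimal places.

0.620 MB

605 KiB × 1,024 bytes/KiB = 619,520 bytes
1 MB = 1,000,000 bytes
619,520 / 1,000,000 = 0.620 MB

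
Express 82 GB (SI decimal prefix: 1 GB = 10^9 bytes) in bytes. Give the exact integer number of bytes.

82,000,000,000 bytes

82 × 1,000,000,000 = 82,000,000,000 bytes  (1 GB = 10^9 bytes)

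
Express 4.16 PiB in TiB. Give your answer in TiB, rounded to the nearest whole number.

4,260 TiB

4.16 PiB × 1,125,899,906,842,624 bytes/PiB = 4,683,743,612,465,315.84 bytes
1 TiB = 1,099,511,627,776 bytes
4,683,743,612,465,315.84 / 1,099,511,627,776 = 4,260 TiB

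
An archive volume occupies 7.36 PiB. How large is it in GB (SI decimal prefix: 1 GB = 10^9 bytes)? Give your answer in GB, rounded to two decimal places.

8,286,623.31 GB

7.36 PiB × 1,125,899,906,842,624 bytes/PiB = 8,286,623,314,361,712.64 bytes
1 GB = 1,000,000,000 bytes
8,286,623,314,361,712.64 / 1,000,000,000 = 8,286,623.31 GB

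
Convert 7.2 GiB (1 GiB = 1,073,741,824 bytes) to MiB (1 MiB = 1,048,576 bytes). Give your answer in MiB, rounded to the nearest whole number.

7,373 MiB

7.2 GiB × 1,073,741,824 bytes/GiB = 7,730,941,132.8 bytes
1 MiB = 1,048,576 bytes
7,730,941,132.8 / 1,048,576 = 7,373 MiB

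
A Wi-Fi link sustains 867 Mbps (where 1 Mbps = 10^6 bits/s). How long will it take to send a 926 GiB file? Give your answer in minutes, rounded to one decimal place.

926 GiB = 994,284,929,024 bytes = 7,954,279,432,192 bits
867 Mbps = 867,000,000 bits/s
time = 7,954,279,432,192 / 867,000,000 = 9,174.49 s
9,174.49 s / 60 = 152.9 minutes

152.9 minutes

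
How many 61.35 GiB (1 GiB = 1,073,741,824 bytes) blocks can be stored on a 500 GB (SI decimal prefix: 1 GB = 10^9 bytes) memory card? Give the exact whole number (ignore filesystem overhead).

Capacity: 500 GB = 500,000,000,000 bytes
Per item: 61.35 GiB = 65,874,060,902.4 bytes
⌊500,000,000,000 / 65,874,060,902.4⌋ = 7

7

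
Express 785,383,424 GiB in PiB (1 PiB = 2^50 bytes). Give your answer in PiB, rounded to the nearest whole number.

749 PiB

785,383,424 GiB = 785,383,424 × 2^30 bytes = 843,299,030,225,125,376 bytes
1 PiB = 2^50 bytes = 1,125,899,906,842,624 bytes
843,299,030,225,125,376 / 1,125,899,906,842,624 = 749 PiB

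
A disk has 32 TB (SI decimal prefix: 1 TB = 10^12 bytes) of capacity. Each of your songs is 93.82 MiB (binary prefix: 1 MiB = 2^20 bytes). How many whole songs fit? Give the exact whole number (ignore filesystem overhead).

325,277

Capacity: 32 TB = 32,000,000,000,000 bytes
Per item: 93.82 MiB = 98,377,400.32 bytes
⌊32,000,000,000,000 / 98,377,400.32⌋ = 325,277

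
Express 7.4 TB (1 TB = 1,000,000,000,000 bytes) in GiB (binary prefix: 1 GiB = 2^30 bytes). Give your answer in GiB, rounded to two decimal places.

7.4 TB = 7.4 × 10^12 bytes = 7,400,000,000,000 bytes
1 GiB = 2^30 bytes = 1,073,741,824 bytes
7,400,000,000,000 / 1,073,741,824 = 6,891.79 GiB

6,891.79 GiB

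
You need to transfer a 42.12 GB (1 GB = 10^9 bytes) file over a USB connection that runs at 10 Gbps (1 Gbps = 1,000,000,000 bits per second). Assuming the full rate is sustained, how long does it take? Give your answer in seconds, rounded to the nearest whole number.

42.12 GB = 42,120,000,000 bytes = 336,960,000,000 bits
10 Gbps = 10,000,000,000 bits/s
time = 336,960,000,000 / 10,000,000,000 = 34 s

34 seconds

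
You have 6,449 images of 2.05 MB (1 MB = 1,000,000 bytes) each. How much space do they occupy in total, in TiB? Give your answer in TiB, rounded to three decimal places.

0.012 TiB

Total = 6,449 × 2.05 MB = 13220.45 MB
= 13220.45 × 1,000,000 bytes = 13,220,450,000 bytes
1 TiB = 1,099,511,627,776 bytes
13,220,450,000 / 1,099,511,627,776 = 0.012 TiB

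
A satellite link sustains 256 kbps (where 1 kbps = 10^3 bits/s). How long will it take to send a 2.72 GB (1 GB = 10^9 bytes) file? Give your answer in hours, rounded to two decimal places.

23.61 hours

2.72 GB = 2,720,000,000 bytes = 21,760,000,000 bits
256 kbps = 256,000 bits/s
time = 21,760,000,000 / 256,000 = 85,000.0000 s
85,000.0000 s / 3600 = 23.61 hours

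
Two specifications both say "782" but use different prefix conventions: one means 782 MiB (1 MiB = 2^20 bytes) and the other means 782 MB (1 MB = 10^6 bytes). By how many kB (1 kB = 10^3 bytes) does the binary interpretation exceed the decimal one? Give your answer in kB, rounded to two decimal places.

37,986.43 kB

782 MiB = 782 × 1,048,576 = 819,986,432 bytes
782 MB = 782 × 1,000,000 = 782,000,000 bytes
difference = 37,986,432 bytes
37,986,432 / 1,000 = 37,986.43 kB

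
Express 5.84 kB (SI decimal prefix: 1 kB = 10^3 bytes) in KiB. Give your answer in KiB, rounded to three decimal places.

5.84 kB × 1,000 bytes/kB = 5,840 bytes
1 KiB = 1,024 bytes
5,840 / 1,024 = 5.703 KiB

5.703 KiB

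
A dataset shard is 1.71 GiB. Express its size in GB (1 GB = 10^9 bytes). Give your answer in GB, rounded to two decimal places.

1.84 GB

1.71 GiB × 1,073,741,824 bytes/GiB = 1,836,098,519.04 bytes
1 GB = 1,000,000,000 bytes
1,836,098,519.04 / 1,000,000,000 = 1.84 GB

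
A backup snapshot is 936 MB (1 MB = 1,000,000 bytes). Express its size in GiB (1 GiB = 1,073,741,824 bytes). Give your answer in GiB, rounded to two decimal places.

936 MB = 936 × 10^6 bytes = 936,000,000 bytes
1 GiB = 1,073,741,824 bytes
936,000,000 / 1,073,741,824 = 0.87 GiB

0.87 GiB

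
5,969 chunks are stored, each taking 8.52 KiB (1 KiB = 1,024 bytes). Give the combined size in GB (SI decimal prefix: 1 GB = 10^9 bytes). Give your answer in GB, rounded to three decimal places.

0.052 GB

Total = 5,969 × 8.52 KiB = 50855.88 KiB
= 50855.88 × 1,024 bytes = 52,076,421.12 bytes
1 GB = 1,000,000,000 bytes
52,076,421.12 / 1,000,000,000 = 0.052 GB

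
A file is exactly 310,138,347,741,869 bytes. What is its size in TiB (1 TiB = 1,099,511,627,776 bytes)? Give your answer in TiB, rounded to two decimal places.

282.07 TiB

310,138,347,741,869 bytes given.
1 TiB = 1,099,511,627,776 bytes
310,138,347,741,869 / 1,099,511,627,776 = 282.07 TiB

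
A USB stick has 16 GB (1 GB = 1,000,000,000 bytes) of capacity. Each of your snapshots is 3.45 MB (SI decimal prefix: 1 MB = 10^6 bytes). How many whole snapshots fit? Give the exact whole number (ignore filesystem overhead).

4,637

Capacity: 16 GB = 16,000,000,000 bytes
Per item: 3.45 MB = 3,450,000 bytes
⌊16,000,000,000 / 3,450,000⌋ = 4,637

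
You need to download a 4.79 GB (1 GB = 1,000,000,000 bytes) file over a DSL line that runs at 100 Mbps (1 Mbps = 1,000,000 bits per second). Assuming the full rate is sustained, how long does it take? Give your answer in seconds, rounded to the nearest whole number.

4.79 GB = 4,790,000,000 bytes = 38,320,000,000 bits
100 Mbps = 100,000,000 bits/s
time = 38,320,000,000 / 100,000,000 = 383 s

383 seconds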